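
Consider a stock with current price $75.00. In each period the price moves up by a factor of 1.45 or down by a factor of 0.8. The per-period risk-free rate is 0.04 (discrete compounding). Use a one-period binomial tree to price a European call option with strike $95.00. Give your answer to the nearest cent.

$4.88

Risk-neutral probability p = (1 + 0.04 − 0.8)/(1.45 − 0.8) = 0.2400/0.6500 = 0.3692
Terminal stock prices: S_u = 108.8, S_d = 60
Terminal payoffs (S − K): max(13.75, 0) = 13.75, max(-35, 0) = 0
Node 0 (S = 75): V_0 = 1/1.04·[0.3692·13.7500 + 0.6308·0.0000] = 4.8817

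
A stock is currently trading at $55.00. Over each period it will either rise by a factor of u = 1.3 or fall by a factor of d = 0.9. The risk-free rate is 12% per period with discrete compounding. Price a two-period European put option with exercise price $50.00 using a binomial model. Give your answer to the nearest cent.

$0.88

Risk-neutral probability p = (1 + 0.12 − 0.9)/(1.3 − 0.9) = 0.2200/0.4000 = 0.5500
Terminal stock prices: S_uu = 92.95, S_ud = 64.35, S_dd = 44.55
Terminal payoffs (K − S): max(-42.95, 0) = 0, max(-14.35, 0) = 0, max(5.45, 0) = 5.45
Node u (S = 71.5): V_u = 1/1.12·[0.5500·0.0000 + 0.4500·0.0000] = 0.0000
Node d (S = 49.5): V_d = 1/1.12·[0.5500·0.0000 + 0.4500·5.4500] = 2.1897
Node 0 (S = 55): V_0 = 1/1.12·[0.5500·0.0000 + 0.4500·2.1897] = 0.8798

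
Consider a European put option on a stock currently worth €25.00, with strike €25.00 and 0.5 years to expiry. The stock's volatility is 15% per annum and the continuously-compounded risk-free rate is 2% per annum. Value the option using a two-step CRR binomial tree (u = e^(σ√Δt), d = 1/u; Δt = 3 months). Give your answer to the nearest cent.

€0.81

CRR parameters: u = e^(σ√Δt) = e^(0.15·√0.25) = 1.0779, d = 1/u = 0.9277
Per-period rate: rΔt = 0.02·0.25 = 0.005, so R = e^0.005 = 1.0050
Risk-neutral probability p = (e^0.005 − 0.9277)/(1.0779 − 0.9277) = 0.0773/0.1501 = 0.5146
Terminal stock prices: S_uu = 29.05, S_ud = 25, S_dd = 21.52
Terminal payoffs (K − S): max(-4.046, 0) = 0, max(0, 0) = 0, max(3.482, 0) = 3.482
Node u (S = 26.95): V_u = e^(−0.005)·[0.5146·0.0000 + 0.4854·0.0000] = 0.0000
Node d (S = 23.19): V_d = e^(−0.005)·[0.5146·0.0000 + 0.4854·3.4823] = 1.6817
Node 0 (S = 25): V_0 = e^(−0.005)·[0.5146·0.0000 + 0.4854·1.6817] = 0.8122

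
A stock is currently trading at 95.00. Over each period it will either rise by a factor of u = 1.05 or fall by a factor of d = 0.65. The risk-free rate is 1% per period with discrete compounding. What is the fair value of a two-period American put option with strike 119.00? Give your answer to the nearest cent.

Risk-neutral probability p = (1 + 0.01 − 0.65)/(1.05 − 0.65) = 0.3600/0.4000 = 0.9000
Terminal stock prices: S_uu = 104.7, S_ud = 64.84, S_dd = 40.14
Terminal payoffs (K − S): max(14.26, 0) = 14.26, max(54.16, 0) = 54.16, max(78.86, 0) = 78.86
Node u (S = 99.75): continuation = 1/1.01·[0.9000·14.2625 + 0.1000·54.1625] = 18.0718; exercise value = 19.2500 > continuation, so V_u = 19.2500 (exercise)
Node d (S = 61.75): continuation = 1/1.01·[0.9000·54.1625 + 0.1000·78.8625] = 56.0718; exercise value = 57.2500 > continuation, so V_d = 57.2500 (exercise)
Node 0 (S = 95): continuation = 1/1.01·[0.9000·19.2500 + 0.1000·57.2500] = 22.8218; exercise value = 24.0000 > continuation, so V_0 = 24.0000 (exercise)

24.00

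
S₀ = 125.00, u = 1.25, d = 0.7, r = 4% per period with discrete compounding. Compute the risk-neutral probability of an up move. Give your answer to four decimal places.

Risk-neutral probability p = (1 + 0.04 − 0.7)/(1.25 − 0.7) = 0.3400/0.5500 = 0.6182

p = 0.6182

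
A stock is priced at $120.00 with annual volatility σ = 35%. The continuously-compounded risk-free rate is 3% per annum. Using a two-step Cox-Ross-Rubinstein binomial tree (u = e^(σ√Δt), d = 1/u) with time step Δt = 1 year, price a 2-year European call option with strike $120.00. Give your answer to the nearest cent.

CRR parameters: u = e^(σ√Δt) = e^(0.35·√1) = 1.4191, d = 1/u = 0.7047
Per-period rate: rΔt = 0.03·1 = 0.03, so R = e^0.03 = 1.0305
Risk-neutral probability p = (e^0.03 − 0.7047)/(1.4191 − 0.7047) = 0.3258/0.7144 = 0.4560
Terminal stock prices: S_uu = 241.7, S_ud = 120, S_dd = 59.59
Terminal payoffs (S − K): max(121.7, 0) = 121.7, max(0, 0) = 0, max(-60.41, 0) = 0
Node u (S = 170.3): V_u = e^(−0.03)·[0.4560·121.6503 + 0.5440·0.0000] = 53.8346
Node d (S = 84.56): V_d = e^(−0.03)·[0.4560·0.0000 + 0.5440·0.0000] = 0.0000
Node 0 (S = 120): V_0 = e^(−0.03)·[0.4560·53.8346 + 0.5440·0.0000] = 23.8238

$23.82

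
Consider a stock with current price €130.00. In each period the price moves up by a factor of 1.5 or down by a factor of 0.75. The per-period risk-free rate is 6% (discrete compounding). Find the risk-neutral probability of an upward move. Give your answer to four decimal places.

Risk-neutral probability p = (1 + 0.06 − 0.75)/(1.5 − 0.75) = 0.3100/0.7500 = 0.4133

p = 0.4133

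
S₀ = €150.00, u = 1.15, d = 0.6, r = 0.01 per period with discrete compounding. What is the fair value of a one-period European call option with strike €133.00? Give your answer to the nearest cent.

€29.15

Risk-neutral probability p = (1 + 0.01 − 0.6)/(1.15 − 0.6) = 0.4100/0.5500 = 0.7455
Terminal stock prices: S_u = 172.5, S_d = 90
Terminal payoffs (S − K): max(39.5, 0) = 39.5, max(-43, 0) = 0
Node 0 (S = 150): V_0 = 1/1.01·[0.7455·39.5000 + 0.2545·0.0000] = 29.1539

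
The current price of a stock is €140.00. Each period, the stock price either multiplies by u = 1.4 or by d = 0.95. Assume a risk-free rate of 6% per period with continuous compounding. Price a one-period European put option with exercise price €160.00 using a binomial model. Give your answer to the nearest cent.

Risk-neutral probability p = (e^0.06 − 0.95)/(1.4 − 0.95) = 0.1118/0.4500 = 0.2485
Terminal stock prices: S_u = 196, S_d = 133
Terminal payoffs (K − S): max(-36, 0) = 0, max(27, 0) = 27
Node 0 (S = 140): V_0 = e^(−0.06)·[0.2485·0.0000 + 0.7515·27.0000] = 19.1082

€19.11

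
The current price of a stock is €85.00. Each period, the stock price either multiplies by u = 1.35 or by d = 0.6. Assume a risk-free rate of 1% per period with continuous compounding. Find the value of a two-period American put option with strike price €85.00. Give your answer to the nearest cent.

€19.18

Risk-neutral probability p = (e^0.01 − 0.6)/(1.35 − 0.6) = 0.4101/0.7500 = 0.5467
Terminal stock prices: S_uu = 154.9, S_ud = 68.85, S_dd = 30.6
Terminal payoffs (K − S): max(-69.91, 0) = 0, max(16.15, 0) = 16.15, max(54.4, 0) = 54.4
Node u (S = 114.8): continuation = e^(−0.01)·[0.5467·0.0000 + 0.4533·16.1500] = 7.2474; exercise value = 0.0000 ≤ continuation, so V_u = 7.2474
Node d (S = 51): continuation = e^(−0.01)·[0.5467·16.1500 + 0.4533·54.4000] = 33.1542; exercise value = 34.0000 > continuation, so V_d = 34.0000 (exercise)
Node 0 (S = 85): continuation = e^(−0.01)·[0.5467·7.2474 + 0.4533·34.0000] = 19.1807; exercise value = 0.0000 ≤ continuation, so V_0 = 19.1807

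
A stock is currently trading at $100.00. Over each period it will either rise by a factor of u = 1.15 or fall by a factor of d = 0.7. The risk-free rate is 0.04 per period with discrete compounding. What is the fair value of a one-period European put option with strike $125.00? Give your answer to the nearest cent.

$20.19

Risk-neutral probability p = (1 + 0.04 − 0.7)/(1.15 − 0.7) = 0.3400/0.4500 = 0.7556
Terminal stock prices: S_u = 115, S_d = 70
Terminal payoffs (K − S): max(10, 0) = 10, max(55, 0) = 55
Node 0 (S = 100): V_0 = 1/1.04·[0.7556·10.0000 + 0.2444·55.0000] = 20.1923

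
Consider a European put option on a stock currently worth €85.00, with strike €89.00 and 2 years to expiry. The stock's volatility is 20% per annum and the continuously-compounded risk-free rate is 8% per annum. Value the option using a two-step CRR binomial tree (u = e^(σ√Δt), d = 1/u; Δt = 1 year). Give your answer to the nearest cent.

CRR parameters: u = e^(σ√Δt) = e^(0.2·√1) = 1.2214, d = 1/u = 0.8187
Per-period rate: rΔt = 0.08·1 = 0.08, so R = e^0.08 = 1.0833
Risk-neutral probability p = (e^0.08 − 0.8187)/(1.2214 − 0.8187) = 0.2646/0.4027 = 0.6570
Terminal stock prices: S_uu = 126.8, S_ud = 85, S_dd = 56.98
Terminal payoffs (K − S): max(-37.81, 0) = 0, max(4, 0) = 4, max(32.02, 0) = 32.02
Node u (S = 103.8): V_u = e^(−0.08)·[0.6570·0.0000 + 0.3430·4.0000] = 1.2665
Node d (S = 69.59): V_d = e^(−0.08)·[0.6570·4.0000 + 0.3430·32.0228] = 12.5652
Node 0 (S = 85): V_0 = e^(−0.08)·[0.6570·1.2665 + 0.3430·12.5652] = 4.7466

€4.75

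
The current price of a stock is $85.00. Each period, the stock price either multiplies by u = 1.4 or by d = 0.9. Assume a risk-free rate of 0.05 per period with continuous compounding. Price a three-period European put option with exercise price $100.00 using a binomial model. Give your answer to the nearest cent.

$12.48

Risk-neutral probability p = (e^0.05 − 0.9)/(1.4 − 0.9) = 0.1513/0.5000 = 0.3025
Terminal stock prices: S_uuu = 233.2, S_uud = 149.9, S_udd = 96.39, S_ddd = 61.97
Terminal payoffs (K − S): max(-133.2, 0) = 0, max(-49.94, 0) = 0, max(3.61, 0) = 3.61, max(38.03, 0) = 38.03
Node uu (S = 166.6): V_uu = e^(−0.05)·[0.3025·0.0000 + 0.6975·0.0000] = 0.0000
Node ud (S = 107.1): V_ud = e^(−0.05)·[0.3025·0.0000 + 0.6975·3.6100] = 2.3950
Node dd (S = 68.85): V_dd = e^(−0.05)·[0.3025·3.6100 + 0.6975·38.0350] = 26.2729
Node u (S = 119): V_u = e^(−0.05)·[0.3025·0.0000 + 0.6975·2.3950] = 1.5890
Node d (S = 76.5): V_d = e^(−0.05)·[0.3025·2.3950 + 0.6975·26.2729] = 18.1198
Node 0 (S = 85): V_0 = e^(−0.05)·[0.3025·1.5890 + 0.6975·18.1198] = 12.4788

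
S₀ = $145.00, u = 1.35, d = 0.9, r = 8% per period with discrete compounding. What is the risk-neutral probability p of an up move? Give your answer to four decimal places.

Risk-neutral probability p = (1 + 0.08 − 0.9)/(1.35 − 0.9) = 0.1800/0.4500 = 0.4000

p = 0.4000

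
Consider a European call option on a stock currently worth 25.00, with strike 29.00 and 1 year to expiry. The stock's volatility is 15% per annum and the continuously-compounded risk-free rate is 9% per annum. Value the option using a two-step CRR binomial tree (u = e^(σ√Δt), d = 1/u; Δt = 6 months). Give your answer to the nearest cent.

CRR parameters: u = e^(σ√Δt) = e^(0.15·√0.5) = 1.1119, d = 1/u = 0.8994
Per-period rate: rΔt = 0.09·0.5 = 0.045, so R = e^0.045 = 1.0460
Risk-neutral probability p = (e^0.045 − 0.8994)/(1.1119 − 0.8994) = 0.1467/0.2125 = 0.6901
Terminal stock prices: S_uu = 30.91, S_ud = 25, S_dd = 20.22
Terminal payoffs (S − K): max(1.908, 0) = 1.908, max(-4, 0) = 0, max(-8.779, 0) = 0
Node u (S = 27.8): V_u = e^(−0.045)·[0.6901·1.9078 + 0.3099·0.0000] = 1.2586
Node d (S = 22.48): V_d = e^(−0.045)·[0.6901·0.0000 + 0.3099·0.0000] = 0.0000
Node 0 (S = 25): V_0 = e^(−0.045)·[0.6901·1.2586 + 0.3099·0.0000] = 0.8303

0.83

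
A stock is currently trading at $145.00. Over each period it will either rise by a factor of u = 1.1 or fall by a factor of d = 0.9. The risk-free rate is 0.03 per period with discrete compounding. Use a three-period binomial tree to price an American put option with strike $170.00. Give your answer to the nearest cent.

Risk-neutral probability p = (1 + 0.03 − 0.9)/(1.1 − 0.9) = 0.1300/0.2000 = 0.6500
Terminal stock prices: S_uuu = 193, S_uud = 157.9, S_udd = 129.2, S_ddd = 105.7
Terminal payoffs (K − S): max(-23, 0) = 0, max(12.09, 0) = 12.09, max(40.8, 0) = 40.8, max(64.29, 0) = 64.29
Node uu (S = 175.5): continuation = 1/1.03·[0.6500·0.0000 + 0.3500·12.0950] = 4.1100; exercise value = 0.0000 ≤ continuation, so V_uu = 4.1100
Node ud (S = 143.6): continuation = 1/1.03·[0.6500·12.0950 + 0.3500·40.8050] = 21.4985; exercise value = 26.4500 > continuation, so V_ud = 26.4500 (exercise)
Node dd (S = 117.5): continuation = 1/1.03·[0.6500·40.8050 + 0.3500·64.2950] = 47.5985; exercise value = 52.5500 > continuation, so V_dd = 52.5500 (exercise)
Node u (S = 159.5): continuation = 1/1.03·[0.6500·4.1100 + 0.3500·26.4500] = 11.5815; exercise value = 10.5000 ≤ continuation, so V_u = 11.5815
Node d (S = 130.5): continuation = 1/1.03·[0.6500·26.4500 + 0.3500·52.5500] = 34.5485; exercise value = 39.5000 > continuation, so V_d = 39.5000 (exercise)
Node 0 (S = 145): continuation = 1/1.03·[0.6500·11.5815 + 0.3500·39.5000] = 20.7311; exercise value = 25.0000 > continuation, so V_0 = 25.0000 (exercise)

$25.00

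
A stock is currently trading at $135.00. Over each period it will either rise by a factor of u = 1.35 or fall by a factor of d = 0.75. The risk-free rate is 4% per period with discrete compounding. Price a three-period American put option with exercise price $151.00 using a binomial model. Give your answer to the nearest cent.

$30.28

Risk-neutral probability p = (1 + 0.04 − 0.75)/(1.35 − 0.75) = 0.2900/0.6000 = 0.4833
Terminal stock prices: S_uuu = 332.2, S_uud = 184.5, S_udd = 102.5, S_ddd = 56.95
Terminal payoffs (K − S): max(-181.2, 0) = 0, max(-33.53, 0) = 0, max(48.48, 0) = 48.48, max(94.05, 0) = 94.05
Node uu (S = 246): continuation = 1/1.04·[0.4833·0.0000 + 0.5167·0.0000] = 0.0000; exercise value = 0.0000 ≤ continuation, so V_uu = 0.0000
Node ud (S = 136.7): continuation = 1/1.04·[0.4833·0.0000 + 0.5167·48.4844] = 24.0868; exercise value = 14.3125 ≤ continuation, so V_ud = 24.0868
Node dd (S = 75.94): continuation = 1/1.04·[0.4833·48.4844 + 0.5167·94.0469] = 69.2548; exercise value = 75.0625 > continuation, so V_dd = 75.0625 (exercise)
Node u (S = 182.2): continuation = 1/1.04·[0.4833·0.0000 + 0.5167·24.0868] = 11.9662; exercise value = 0.0000 ≤ continuation, so V_u = 11.9662
Node d (S = 101.2): continuation = 1/1.04·[0.4833·24.0868 + 0.5167·75.0625] = 48.4848; exercise value = 49.7500 > continuation, so V_d = 49.7500 (exercise)
Node 0 (S = 135): continuation = 1/1.04·[0.4833·11.9662 + 0.5167·49.7500] = 30.2768; exercise value = 16.0000 ≤ continuation, so V_0 = 30.2768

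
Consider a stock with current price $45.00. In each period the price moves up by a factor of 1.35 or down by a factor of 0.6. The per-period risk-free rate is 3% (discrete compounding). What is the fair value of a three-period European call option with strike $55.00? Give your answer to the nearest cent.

Risk-neutral probability p = (1 + 0.03 − 0.6)/(1.35 − 0.6) = 0.4300/0.7500 = 0.5733
Terminal stock prices: S_uuu = 110.7, S_uud = 49.21, S_udd = 21.87, S_ddd = 9.72
Terminal payoffs (S − K): max(55.72, 0) = 55.72, max(-5.792, 0) = 0, max(-33.13, 0) = 0, max(-45.28, 0) = 0
Node uu (S = 82.01): V_uu = 1/1.03·[0.5733·55.7169 + 0.4267·0.0000] = 31.0139
Node ud (S = 36.45): V_ud = 1/1.03·[0.5733·0.0000 + 0.4267·0.0000] = 0.0000
Node dd (S = 16.2): V_dd = 1/1.03·[0.5733·0.0000 + 0.4267·0.0000] = 0.0000
Node u (S = 60.75): V_u = 1/1.03·[0.5733·31.0139 + 0.4267·0.0000] = 17.2634
Node d (S = 27): V_d = 1/1.03·[0.5733·0.0000 + 0.4267·0.0000] = 0.0000
Node 0 (S = 45): V_0 = 1/1.03·[0.5733·17.2634 + 0.4267·0.0000] = 9.6094

$9.61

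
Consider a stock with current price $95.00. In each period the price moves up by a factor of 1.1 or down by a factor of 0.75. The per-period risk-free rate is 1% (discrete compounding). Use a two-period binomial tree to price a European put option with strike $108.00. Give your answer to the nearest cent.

Risk-neutral probability p = (1 + 0.01 − 0.75)/(1.1 − 0.75) = 0.2600/0.3500 = 0.7429
Terminal stock prices: S_uu = 115, S_ud = 78.38, S_dd = 53.44
Terminal payoffs (K − S): max(-6.95, 0) = 0, max(29.62, 0) = 29.62, max(54.56, 0) = 54.56
Node u (S = 104.5): V_u = 1/1.01·[0.7429·0.0000 + 0.2571·29.6250] = 7.5424
Node d (S = 71.25): V_d = 1/1.01·[0.7429·29.6250 + 0.2571·54.5625] = 35.6807
Node 0 (S = 95): V_0 = 1/1.01·[0.7429·7.5424 + 0.2571·35.6807] = 14.6317

$14.63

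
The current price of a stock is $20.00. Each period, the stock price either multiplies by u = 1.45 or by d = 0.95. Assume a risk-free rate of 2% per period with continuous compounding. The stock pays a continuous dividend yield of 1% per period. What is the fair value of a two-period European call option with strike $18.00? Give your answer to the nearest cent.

$2.31

Per-period risk-free factor R = e^0.02 = 1.0202; dividend-adjusted growth = e^(0.02−0.01) = 1.0101.
Risk-neutral probability p = (1.0101 − 0.95)/(1.45 − 0.95) = 0.0601/0.5000 = 0.1201
Terminal stock prices: S_uu = 42.05, S_ud = 27.55, S_dd = 18.05
Terminal payoffs (S − K): max(24.05, 0) = 24.05, max(9.55, 0) = 9.55, max(0.05, 0) = 0.05
Node u (S = 29): V_u = e^(−0.02)·[0.1201·24.0500 + 0.8799·9.5500] = 11.0679
Node d (S = 19): V_d = e^(−0.02)·[0.1201·9.5500 + 0.8799·0.0500] = 1.1674
Node 0 (S = 20): V_0 = e^(−0.02)·[0.1201·11.0679 + 0.8799·1.1674] = 2.3098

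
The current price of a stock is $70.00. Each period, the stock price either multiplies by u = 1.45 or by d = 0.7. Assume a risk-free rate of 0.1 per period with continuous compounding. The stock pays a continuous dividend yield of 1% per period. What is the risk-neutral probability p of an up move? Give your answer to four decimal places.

Per-period risk-free factor R = e^0.1 = 1.1052; dividend-adjusted growth = e^(0.1−0.01) = 1.0942.
Risk-neutral probability p = (1.0942 − 0.7)/(1.45 − 0.7) = 0.3942/0.7500 = 0.5256

p = 0.5256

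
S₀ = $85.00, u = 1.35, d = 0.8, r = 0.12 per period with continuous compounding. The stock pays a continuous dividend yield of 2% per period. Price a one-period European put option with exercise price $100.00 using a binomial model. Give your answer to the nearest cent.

Per-period risk-free factor R = e^0.12 = 1.1275; dividend-adjusted growth = e^(0.12−0.02) = 1.1052.
Risk-neutral probability p = (1.1052 − 0.8)/(1.35 − 0.8) = 0.3052/0.5500 = 0.5549
Terminal stock prices: S_u = 114.8, S_d = 68
Terminal payoffs (K − S): max(-14.75, 0) = 0, max(32, 0) = 32
Node 0 (S = 85): V_0 = e^(−0.12)·[0.5549·0.0000 + 0.4451·32.0000] = 12.6338

$12.63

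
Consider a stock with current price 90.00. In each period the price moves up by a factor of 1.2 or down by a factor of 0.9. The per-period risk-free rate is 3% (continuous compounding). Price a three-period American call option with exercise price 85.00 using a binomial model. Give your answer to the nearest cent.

15.51

Risk-neutral probability p = (e^0.03 − 0.9)/(1.2 − 0.9) = 0.1305/0.3000 = 0.4348
Terminal stock prices: S_uuu = 155.5, S_uud = 116.6, S_udd = 87.48, S_ddd = 65.61
Terminal payoffs (S − K): max(70.52, 0) = 70.52, max(31.64, 0) = 31.64, max(2.48, 0) = 2.48, max(-19.39, 0) = 0
Node uu (S = 129.6): continuation = e^(−0.03)·[0.4348·70.5200 + 0.5652·31.6400] = 47.1121; exercise value = 44.6000 ≤ continuation, so V_uu = 47.1121
Node ud (S = 97.2): continuation = e^(−0.03)·[0.4348·31.6400 + 0.5652·2.4800] = 14.7121; exercise value = 12.2000 ≤ continuation, so V_ud = 14.7121
Node dd (S = 72.9): continuation = e^(−0.03)·[0.4348·2.4800 + 0.5652·0.0000] = 1.0466; exercise value = 0.0000 ≤ continuation, so V_dd = 1.0466
Node u (S = 108): continuation = e^(−0.03)·[0.4348·47.1121 + 0.5652·14.7121] = 27.9500; exercise value = 23.0000 ≤ continuation, so V_u = 27.9500
Node d (S = 81): continuation = e^(−0.03)·[0.4348·14.7121 + 0.5652·1.0466] = 6.7825; exercise value = 0.0000 ≤ continuation, so V_d = 6.7825
Node 0 (S = 90): continuation = e^(−0.03)·[0.4348·27.9500 + 0.5652·6.7825] = 15.5146; exercise value = 5.0000 ≤ continuation, so V_0 = 15.5146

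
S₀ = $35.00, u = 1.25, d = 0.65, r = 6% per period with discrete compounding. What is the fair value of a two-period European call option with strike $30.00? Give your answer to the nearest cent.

Risk-neutral probability p = (1 + 0.06 − 0.65)/(1.25 − 0.65) = 0.4100/0.6000 = 0.6833
Terminal stock prices: S_uu = 54.69, S_ud = 28.44, S_dd = 14.79
Terminal payoffs (S − K): max(24.69, 0) = 24.69, max(-1.562, 0) = 0, max(-15.21, 0) = 0
Node u (S = 43.75): V_u = 1/1.06·[0.6833·24.6875 + 0.3167·0.0000] = 15.9149
Node d (S = 22.75): V_d = 1/1.06·[0.6833·0.0000 + 0.3167·0.0000] = 0.0000
Node 0 (S = 35): V_0 = 1/1.06·[0.6833·15.9149 + 0.3167·0.0000] = 10.2596

$10.26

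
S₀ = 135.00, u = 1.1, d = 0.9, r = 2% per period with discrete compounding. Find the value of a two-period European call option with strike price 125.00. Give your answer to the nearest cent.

Risk-neutral probability p = (1 + 0.02 − 0.9)/(1.1 − 0.9) = 0.1200/0.2000 = 0.6000
Terminal stock prices: S_uu = 163.4, S_ud = 133.7, S_dd = 109.4
Terminal payoffs (S − K): max(38.35, 0) = 38.35, max(8.65, 0) = 8.65, max(-15.65, 0) = 0
Node u (S = 148.5): V_u = 1/1.02·[0.6000·38.3500 + 0.4000·8.6500] = 25.9510
Node d (S = 121.5): V_d = 1/1.02·[0.6000·8.6500 + 0.4000·0.0000] = 5.0882
Node 0 (S = 135): V_0 = 1/1.02·[0.6000·25.9510 + 0.4000·5.0882] = 17.2607

17.26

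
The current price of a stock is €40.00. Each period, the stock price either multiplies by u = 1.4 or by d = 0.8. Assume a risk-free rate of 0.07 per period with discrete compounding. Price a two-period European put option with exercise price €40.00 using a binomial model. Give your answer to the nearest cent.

€3.80

Risk-neutral probability p = (1 + 0.07 − 0.8)/(1.4 − 0.8) = 0.2700/0.6000 = 0.4500
Terminal stock prices: S_uu = 78.4, S_ud = 44.8, S_dd = 25.6
Terminal payoffs (K − S): max(-38.4, 0) = 0, max(-4.8, 0) = 0, max(14.4, 0) = 14.4
Node u (S = 56): V_u = 1/1.07·[0.4500·0.0000 + 0.5500·0.0000] = 0.0000
Node d (S = 32): V_d = 1/1.07·[0.4500·0.0000 + 0.5500·14.4000] = 7.4019
Node 0 (S = 40): V_0 = 1/1.07·[0.4500·0.0000 + 0.5500·7.4019] = 3.8047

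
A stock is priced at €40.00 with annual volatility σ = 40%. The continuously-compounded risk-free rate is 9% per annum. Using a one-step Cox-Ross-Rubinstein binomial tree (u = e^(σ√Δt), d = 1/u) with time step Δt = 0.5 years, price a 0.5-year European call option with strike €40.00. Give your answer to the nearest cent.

CRR parameters: u = e^(σ√Δt) = e^(0.4·√0.5) = 1.3269, d = 1/u = 0.7536
Per-period rate: rΔt = 0.09·0.5 = 0.045, so R = e^0.045 = 1.0460
Risk-neutral probability p = (e^0.045 − 0.7536)/(1.3269 − 0.7536) = 0.2924/0.5733 = 0.5100
Terminal stock prices: S_u = 53.08, S_d = 30.15
Terminal payoffs (S − K): max(13.08, 0) = 13.08, max(-9.854, 0) = 0
Node 0 (S = 40): V_0 = e^(−0.045)·[0.5100·13.0759 + 0.4900·0.0000] = 6.3759

€6.38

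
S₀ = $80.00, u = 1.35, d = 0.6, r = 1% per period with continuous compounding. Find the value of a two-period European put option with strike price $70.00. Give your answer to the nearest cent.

$10.82

Risk-neutral probability p = (e^0.01 − 0.6)/(1.35 − 0.6) = 0.4101/0.7500 = 0.5467
Terminal stock prices: S_uu = 145.8, S_ud = 64.8, S_dd = 28.8
Terminal payoffs (K − S): max(-75.8, 0) = 0, max(5.2, 0) = 5.2, max(41.2, 0) = 41.2
Node u (S = 108): V_u = e^(−0.01)·[0.5467·0.0000 + 0.4533·5.2000] = 2.3335
Node d (S = 48): V_d = e^(−0.01)·[0.5467·5.2000 + 0.4533·41.2000] = 21.3035
Node 0 (S = 80): V_0 = e^(−0.01)·[0.5467·2.3335 + 0.4533·21.3035] = 10.8232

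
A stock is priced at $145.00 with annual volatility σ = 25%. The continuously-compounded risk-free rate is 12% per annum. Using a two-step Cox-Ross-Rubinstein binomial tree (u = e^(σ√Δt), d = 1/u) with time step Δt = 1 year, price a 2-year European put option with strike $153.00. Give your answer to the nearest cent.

$7.60

CRR parameters: u = e^(σ√Δt) = e^(0.25·√1) = 1.2840, d = 1/u = 0.7788
Per-period rate: rΔt = 0.12·1 = 0.12, so R = e^0.12 = 1.1275
Risk-neutral probability p = (e^0.12 − 0.7788)/(1.2840 − 0.7788) = 0.3487/0.5052 = 0.6902
Terminal stock prices: S_uu = 239.1, S_ud = 145, S_dd = 87.95
Terminal payoffs (K − S): max(-86.06, 0) = 0, max(8, 0) = 8, max(65.05, 0) = 65.05
Node u (S = 186.2): V_u = e^(−0.12)·[0.6902·0.0000 + 0.3098·8.0000] = 2.1983
Node d (S = 112.9): V_d = e^(−0.12)·[0.6902·8.0000 + 0.3098·65.0531] = 22.7727
Node 0 (S = 145): V_0 = e^(−0.12)·[0.6902·2.1983 + 0.3098·22.7727] = 7.6033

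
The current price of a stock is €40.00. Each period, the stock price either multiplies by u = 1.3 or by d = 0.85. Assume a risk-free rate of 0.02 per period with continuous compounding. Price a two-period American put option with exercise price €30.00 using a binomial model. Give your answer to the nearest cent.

€0.41

Risk-neutral probability p = (e^0.02 − 0.85)/(1.3 − 0.85) = 0.1702/0.4500 = 0.3782
Terminal stock prices: S_uu = 67.6, S_ud = 44.2, S_dd = 28.9
Terminal payoffs (K − S): max(-37.6, 0) = 0, max(-14.2, 0) = 0, max(1.1, 0) = 1.1
Node u (S = 52): continuation = e^(−0.02)·[0.3782·0.0000 + 0.6218·0.0000] = 0.0000; exercise value = 0.0000 ≤ continuation, so V_u = 0.0000
Node d (S = 34): continuation = e^(−0.02)·[0.3782·0.0000 + 0.6218·1.1000] = 0.6704; exercise value = 0.0000 ≤ continuation, so V_d = 0.6704
Node 0 (S = 40): continuation = e^(−0.02)·[0.3782·0.0000 + 0.6218·0.6704] = 0.4086; exercise value = 0.0000 ≤ continuation, so V_0 = 0.4086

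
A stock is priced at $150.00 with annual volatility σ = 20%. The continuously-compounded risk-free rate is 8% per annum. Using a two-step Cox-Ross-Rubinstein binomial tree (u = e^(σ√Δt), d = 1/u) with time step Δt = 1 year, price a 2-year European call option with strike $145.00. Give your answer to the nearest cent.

$30.90

CRR parameters: u = e^(σ√Δt) = e^(0.2·√1) = 1.2214, d = 1/u = 0.8187
Per-period rate: rΔt = 0.08·1 = 0.08, so R = e^0.08 = 1.0833
Risk-neutral probability p = (e^0.08 − 0.8187)/(1.2214 − 0.8187) = 0.2646/0.4027 = 0.6570
Terminal stock prices: S_uu = 223.8, S_ud = 150, S_dd = 100.5
Terminal payoffs (S − K): max(78.77, 0) = 78.77, max(5, 0) = 5, max(-44.45, 0) = 0
Node u (S = 183.2): V_u = e^(−0.08)·[0.6570·78.7737 + 0.3430·5.0000] = 49.3585
Node d (S = 122.8): V_d = e^(−0.08)·[0.6570·5.0000 + 0.3430·0.0000] = 3.0324
Node 0 (S = 150): V_0 = e^(−0.08)·[0.6570·49.3585 + 0.3430·3.0324] = 30.8956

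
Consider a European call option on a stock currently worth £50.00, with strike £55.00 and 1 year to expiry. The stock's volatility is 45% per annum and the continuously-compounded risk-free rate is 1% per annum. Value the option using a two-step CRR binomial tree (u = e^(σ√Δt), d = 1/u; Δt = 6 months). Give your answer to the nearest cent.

£7.19

CRR parameters: u = e^(σ√Δt) = e^(0.45·√0.5) = 1.3746, d = 1/u = 0.7275
Per-period rate: rΔt = 0.01·0.5 = 0.005, so R = e^0.005 = 1.0050
Risk-neutral probability p = (e^0.005 − 0.7275)/(1.3746 − 0.7275) = 0.2776/0.6472 = 0.4289
Terminal stock prices: S_uu = 94.48, S_ud = 50, S_dd = 26.46
Terminal payoffs (S − K): max(39.48, 0) = 39.48, max(-5, 0) = 0, max(-28.54, 0) = 0
Node u (S = 68.73): V_u = e^(−0.005)·[0.4289·39.4829 + 0.5711·0.0000] = 16.8482
Node d (S = 36.37): V_d = e^(−0.005)·[0.4289·0.0000 + 0.5711·0.0000] = 0.0000
Node 0 (S = 50): V_0 = e^(−0.005)·[0.4289·16.8482 + 0.5711·0.0000] = 7.1895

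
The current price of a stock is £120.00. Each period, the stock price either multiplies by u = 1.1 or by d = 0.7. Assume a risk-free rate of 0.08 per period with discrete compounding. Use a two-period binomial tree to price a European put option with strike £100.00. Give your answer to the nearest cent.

£0.71

Risk-neutral probability p = (1 + 0.08 − 0.7)/(1.1 − 0.7) = 0.3800/0.4000 = 0.9500
Terminal stock prices: S_uu = 145.2, S_ud = 92.4, S_dd = 58.8
Terminal payoffs (K − S): max(-45.2, 0) = 0, max(7.6, 0) = 7.6, max(41.2, 0) = 41.2
Node u (S = 132): V_u = 1/1.08·[0.9500·0.0000 + 0.0500·7.6000] = 0.3519
Node d (S = 84): V_d = 1/1.08·[0.9500·7.6000 + 0.0500·41.2000] = 8.5926
Node 0 (S = 120): V_0 = 1/1.08·[0.9500·0.3519 + 0.0500·8.5926] = 0.7073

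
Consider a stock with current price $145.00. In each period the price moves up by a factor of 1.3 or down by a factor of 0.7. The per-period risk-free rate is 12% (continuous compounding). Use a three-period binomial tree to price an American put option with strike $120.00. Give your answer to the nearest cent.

$5.85

Risk-neutral probability p = (e^0.12 − 0.7)/(1.3 − 0.7) = 0.4275/0.6000 = 0.7125
Terminal stock prices: S_uuu = 318.6, S_uud = 171.5, S_udd = 92.36, S_ddd = 49.73
Terminal payoffs (K − S): max(-198.6, 0) = 0, max(-51.53, 0) = 0, max(27.64, 0) = 27.64, max(70.27, 0) = 70.27
Node uu (S = 245.1): continuation = e^(−0.12)·[0.7125·0.0000 + 0.2875·0.0000] = 0.0000; exercise value = 0.0000 ≤ continuation, so V_uu = 0.0000
Node ud (S = 131.9): continuation = e^(−0.12)·[0.7125·0.0000 + 0.2875·27.6350] = 7.0468; exercise value = 0.0000 ≤ continuation, so V_ud = 7.0468
Node dd (S = 71.05): continuation = e^(−0.12)·[0.7125·27.6350 + 0.2875·70.2650] = 35.3805; exercise value = 48.9500 > continuation, so V_dd = 48.9500 (exercise)
Node u (S = 188.5): continuation = e^(−0.12)·[0.7125·0.0000 + 0.2875·7.0468] = 1.7969; exercise value = 0.0000 ≤ continuation, so V_u = 1.7969
Node d (S = 101.5): continuation = e^(−0.12)·[0.7125·7.0468 + 0.2875·48.9500] = 16.9350; exercise value = 18.5000 > continuation, so V_d = 18.5000 (exercise)
Node 0 (S = 145): continuation = e^(−0.12)·[0.7125·1.7969 + 0.2875·18.5000] = 5.8529; exercise value = 0.0000 ≤ continuation, so V_0 = 5.8529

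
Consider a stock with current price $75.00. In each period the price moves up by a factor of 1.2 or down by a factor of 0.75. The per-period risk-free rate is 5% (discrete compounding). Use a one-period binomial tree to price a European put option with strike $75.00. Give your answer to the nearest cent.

$5.95

Risk-neutral probability p = (1 + 0.05 − 0.75)/(1.2 − 0.75) = 0.3000/0.4500 = 0.6667
Terminal stock prices: S_u = 90, S_d = 56.25
Terminal payoffs (K − S): max(-15, 0) = 0, max(18.75, 0) = 18.75
Node 0 (S = 75): V_0 = 1/1.05·[0.6667·0.0000 + 0.3333·18.7500] = 5.9524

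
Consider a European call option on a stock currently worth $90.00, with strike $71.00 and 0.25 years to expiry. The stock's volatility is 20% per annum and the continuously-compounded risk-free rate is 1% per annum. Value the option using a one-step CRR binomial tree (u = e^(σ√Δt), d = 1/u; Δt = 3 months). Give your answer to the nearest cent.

CRR parameters: u = e^(σ√Δt) = e^(0.2·√0.25) = 1.1052, d = 1/u = 0.9048
Per-period rate: rΔt = 0.01·0.25 = 0.0025, so R = e^0.0025 = 1.0025
Risk-neutral probability p = (e^0.0025 − 0.9048)/(1.1052 − 0.9048) = 0.0977/0.2003 = 0.4875
Terminal stock prices: S_u = 99.47, S_d = 81.44
Terminal payoffs (S − K): max(28.47, 0) = 28.47, max(10.44, 0) = 10.44
Node 0 (S = 90): V_0 = e^(−0.0025)·[0.4875·28.4654 + 0.5125·10.4354] = 19.1773

$19.18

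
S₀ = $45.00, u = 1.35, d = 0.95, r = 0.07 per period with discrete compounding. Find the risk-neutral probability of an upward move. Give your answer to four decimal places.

Risk-neutral probability p = (1 + 0.07 − 0.95)/(1.35 − 0.95) = 0.1200/0.4000 = 0.3000

p = 0.3000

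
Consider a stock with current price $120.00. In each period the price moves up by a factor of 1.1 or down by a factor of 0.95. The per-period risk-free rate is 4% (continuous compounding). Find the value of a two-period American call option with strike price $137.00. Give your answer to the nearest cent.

$2.77

Risk-neutral probability p = (e^0.04 − 0.95)/(1.1 − 0.95) = 0.0908/0.1500 = 0.6054
Terminal stock prices: S_uu = 145.2, S_ud = 125.4, S_dd = 108.3
Terminal payoffs (S − K): max(8.2, 0) = 8.2, max(-11.6, 0) = 0, max(-28.7, 0) = 0
Node u (S = 132): continuation = e^(−0.04)·[0.6054·8.2000 + 0.3946·0.0000] = 4.7697; exercise value = 0.0000 ≤ continuation, so V_u = 4.7697
Node d (S = 114): continuation = e^(−0.04)·[0.6054·0.0000 + 0.3946·0.0000] = 0.0000; exercise value = 0.0000 ≤ continuation, so V_d = 0.0000
Node 0 (S = 120): continuation = e^(−0.04)·[0.6054·4.7697 + 0.3946·0.0000] = 2.7744; exercise value = 0.0000 ≤ continuation, so V_0 = 2.7744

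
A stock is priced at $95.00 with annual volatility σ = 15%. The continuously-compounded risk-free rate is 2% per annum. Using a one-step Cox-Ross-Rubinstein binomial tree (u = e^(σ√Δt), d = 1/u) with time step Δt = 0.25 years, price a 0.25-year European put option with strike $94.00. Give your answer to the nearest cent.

CRR parameters: u = e^(σ√Δt) = e^(0.15·√0.25) = 1.0779, d = 1/u = 0.9277
Per-period rate: rΔt = 0.02·0.25 = 0.005, so R = e^0.005 = 1.0050
Risk-neutral probability p = (e^0.005 − 0.9277)/(1.0779 − 0.9277) = 0.0773/0.1501 = 0.5146
Terminal stock prices: S_u = 102.4, S_d = 88.14
Terminal payoffs (K − S): max(-8.399, 0) = 0, max(5.864, 0) = 5.864
Node 0 (S = 95): V_0 = e^(−0.005)·[0.5146·0.0000 + 0.4854·5.8644] = 2.8321

$2.83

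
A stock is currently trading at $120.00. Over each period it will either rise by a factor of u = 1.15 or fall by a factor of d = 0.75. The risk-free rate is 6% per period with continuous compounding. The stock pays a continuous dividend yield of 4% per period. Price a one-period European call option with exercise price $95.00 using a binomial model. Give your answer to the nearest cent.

Per-period risk-free factor R = e^0.06 = 1.0618; dividend-adjusted growth = e^(0.06−0.04) = 1.0202.
Risk-neutral probability p = (1.0202 − 0.75)/(1.15 − 0.75) = 0.2702/0.4000 = 0.6755
Terminal stock prices: S_u = 138, S_d = 90
Terminal payoffs (S − K): max(43, 0) = 43, max(-5, 0) = 0
Node 0 (S = 120): V_0 = e^(−0.06)·[0.6755·43.0000 + 0.3245·0.0000] = 27.3551

$27.36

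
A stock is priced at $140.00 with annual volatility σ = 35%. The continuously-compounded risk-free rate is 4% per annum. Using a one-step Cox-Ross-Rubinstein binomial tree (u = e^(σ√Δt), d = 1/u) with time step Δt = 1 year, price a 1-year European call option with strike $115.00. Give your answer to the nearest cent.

CRR parameters: u = e^(σ√Δt) = e^(0.35·√1) = 1.4191, d = 1/u = 0.7047
Per-period rate: rΔt = 0.04·1 = 0.04, so R = e^0.04 = 1.0408
Risk-neutral probability p = (e^0.04 − 0.7047)/(1.4191 − 0.7047) = 0.3361/0.7144 = 0.4705
Terminal stock prices: S_u = 198.7, S_d = 98.66
Terminal payoffs (S − K): max(83.67, 0) = 83.67, max(-16.34, 0) = 0
Node 0 (S = 140): V_0 = e^(−0.04)·[0.4705·83.6695 + 0.5295·0.0000] = 37.8237

$37.82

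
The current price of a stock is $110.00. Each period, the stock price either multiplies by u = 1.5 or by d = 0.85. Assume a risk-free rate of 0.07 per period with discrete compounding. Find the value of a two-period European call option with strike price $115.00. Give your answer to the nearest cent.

Risk-neutral probability p = (1 + 0.07 − 0.85)/(1.5 − 0.85) = 0.2200/0.6500 = 0.3385
Terminal stock prices: S_uu = 247.5, S_ud = 140.2, S_dd = 79.47
Terminal payoffs (S − K): max(132.5, 0) = 132.5, max(25.25, 0) = 25.25, max(-35.53, 0) = 0
Node u (S = 165): V_u = 1/1.07·[0.3385·132.5000 + 0.6615·25.2500] = 57.5234
Node d (S = 93.5): V_d = 1/1.07·[0.3385·25.2500 + 0.6615·0.0000] = 7.9871
Node 0 (S = 110): V_0 = 1/1.07·[0.3385·57.5234 + 0.6615·7.9871] = 23.1338

$23.13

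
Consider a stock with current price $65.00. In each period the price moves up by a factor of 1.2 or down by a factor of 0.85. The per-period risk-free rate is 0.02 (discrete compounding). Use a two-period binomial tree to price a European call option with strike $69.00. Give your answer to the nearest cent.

Risk-neutral probability p = (1 + 0.02 − 0.85)/(1.2 − 0.85) = 0.1700/0.3500 = 0.4857
Terminal stock prices: S_uu = 93.6, S_ud = 66.3, S_dd = 46.96
Terminal payoffs (S − K): max(24.6, 0) = 24.6, max(-2.7, 0) = 0, max(-22.04, 0) = 0
Node u (S = 78): V_u = 1/1.02·[0.4857·24.6000 + 0.5143·0.0000] = 11.7143
Node d (S = 55.25): V_d = 1/1.02·[0.4857·0.0000 + 0.5143·0.0000] = 0.0000
Node 0 (S = 65): V_0 = 1/1.02·[0.4857·11.7143 + 0.5143·0.0000] = 5.5782

$5.58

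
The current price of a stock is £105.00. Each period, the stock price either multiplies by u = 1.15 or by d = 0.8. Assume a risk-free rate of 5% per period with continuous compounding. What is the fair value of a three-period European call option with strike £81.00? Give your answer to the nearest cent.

Risk-neutral probability p = (e^0.05 − 0.8)/(1.15 − 0.8) = 0.2513/0.3500 = 0.7179
Terminal stock prices: S_uuu = 159.7, S_uud = 111.1, S_udd = 77.28, S_ddd = 53.76
Terminal payoffs (S − K): max(78.69, 0) = 78.69, max(30.09, 0) = 30.09, max(-3.72, 0) = 0, max(-27.24, 0) = 0
Node uu (S = 138.9): V_uu = e^(−0.05)·[0.7179·78.6919 + 0.2821·30.0900] = 61.8129
Node ud (S = 96.6): V_ud = e^(−0.05)·[0.7179·30.0900 + 0.2821·0.0000] = 20.5486
Node dd (S = 67.2): V_dd = e^(−0.05)·[0.7179·0.0000 + 0.2821·0.0000] = 0.0000
Node u (S = 120.7): V_u = e^(−0.05)·[0.7179·61.8129 + 0.2821·20.5486] = 47.7260
Node d (S = 84): V_d = e^(−0.05)·[0.7179·20.5486 + 0.2821·0.0000] = 14.0327
Node 0 (S = 105): V_0 = e^(−0.05)·[0.7179·47.7260 + 0.2821·14.0327] = 36.3576

£36.36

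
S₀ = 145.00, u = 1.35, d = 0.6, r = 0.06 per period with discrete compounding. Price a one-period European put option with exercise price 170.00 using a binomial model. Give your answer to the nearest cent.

Risk-neutral probability p = (1 + 0.06 − 0.6)/(1.35 − 0.6) = 0.4600/0.7500 = 0.6133
Terminal stock prices: S_u = 195.8, S_d = 87
Terminal payoffs (K − S): max(-25.75, 0) = 0, max(83, 0) = 83
Node 0 (S = 145): V_0 = 1/1.06·[0.6133·0.0000 + 0.3867·83.0000] = 30.2767

30.28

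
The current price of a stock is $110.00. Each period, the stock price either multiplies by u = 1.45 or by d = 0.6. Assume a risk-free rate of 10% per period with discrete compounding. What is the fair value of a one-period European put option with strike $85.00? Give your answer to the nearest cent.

$7.11

Risk-neutral probability p = (1 + 0.1 − 0.6)/(1.45 − 0.6) = 0.5000/0.8500 = 0.5882
Terminal stock prices: S_u = 159.5, S_d = 66
Terminal payoffs (K − S): max(-74.5, 0) = 0, max(19, 0) = 19
Node 0 (S = 110): V_0 = 1/1.1·[0.5882·0.0000 + 0.4118·19.0000] = 7.1123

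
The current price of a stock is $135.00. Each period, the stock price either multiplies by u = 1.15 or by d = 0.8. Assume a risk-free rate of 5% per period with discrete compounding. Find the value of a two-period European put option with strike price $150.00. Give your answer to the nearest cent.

$14.26

Risk-neutral probability p = (1 + 0.05 − 0.8)/(1.15 − 0.8) = 0.2500/0.3500 = 0.7143
Terminal stock prices: S_uu = 178.5, S_ud = 124.2, S_dd = 86.4
Terminal payoffs (K − S): max(-28.54, 0) = 0, max(25.8, 0) = 25.8, max(63.6, 0) = 63.6
Node u (S = 155.2): V_u = 1/1.05·[0.7143·0.0000 + 0.2857·25.8000] = 7.0204
Node d (S = 108): V_d = 1/1.05·[0.7143·25.8000 + 0.2857·63.6000] = 34.8571
Node 0 (S = 135): V_0 = 1/1.05·[0.7143·7.0204 + 0.2857·34.8571] = 14.2607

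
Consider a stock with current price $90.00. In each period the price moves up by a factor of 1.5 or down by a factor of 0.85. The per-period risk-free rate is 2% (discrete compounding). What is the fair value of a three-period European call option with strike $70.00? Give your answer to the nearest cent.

$29.63

Risk-neutral probability p = (1 + 0.02 − 0.85)/(1.5 − 0.85) = 0.1700/0.6500 = 0.2615
Terminal stock prices: S_uuu = 303.8, S_uud = 172.1, S_udd = 97.54, S_ddd = 55.27
Terminal payoffs (S − K): max(233.8, 0) = 233.8, max(102.1, 0) = 102.1, max(27.54, 0) = 27.54, max(-14.73, 0) = 0
Node uu (S = 202.5): V_uu = 1/1.02·[0.2615·233.7500 + 0.7385·102.1250] = 133.8725
Node ud (S = 114.8): V_ud = 1/1.02·[0.2615·102.1250 + 0.7385·27.5375] = 46.1225
Node dd (S = 65.02): V_dd = 1/1.02·[0.2615·27.5375 + 0.7385·0.0000] = 7.0609
Node u (S = 135): V_u = 1/1.02·[0.2615·133.8725 + 0.7385·46.1225] = 67.7182
Node d (S = 76.5): V_d = 1/1.02·[0.2615·46.1225 + 0.7385·7.0609] = 16.9383
Node 0 (S = 90): V_0 = 1/1.02·[0.2615·67.7182 + 0.7385·16.9383] = 29.6266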